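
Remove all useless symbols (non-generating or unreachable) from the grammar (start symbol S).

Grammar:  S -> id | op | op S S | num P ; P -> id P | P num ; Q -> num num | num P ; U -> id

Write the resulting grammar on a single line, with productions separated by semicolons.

Generating nonterminals: {Q, S, U}.
Reachable from S after that: {S}.
Removed useless symbols: {P, Q, U} and every production mentioning them.

S -> id | op | op S S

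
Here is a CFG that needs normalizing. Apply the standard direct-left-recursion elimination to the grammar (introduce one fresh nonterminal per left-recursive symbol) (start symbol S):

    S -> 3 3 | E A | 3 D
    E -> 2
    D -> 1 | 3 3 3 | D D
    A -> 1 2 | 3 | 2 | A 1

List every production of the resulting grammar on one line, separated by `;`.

S -> 3 3 | E A | 3 D; E -> 2; D -> 1 D' | 3 3 3 D'; A -> 1 2 A' | 3 A' | 2 A'; D' -> D D' | ε; A' -> 1 A' | ε

D, A are directly left-recursive.
For D: α = {D}, β = {1, 3 3 3}. Rewrite as D → β D' and D' → α D' | ε.
For A: α = {1}, β = {1 2, 3, 2}. Rewrite as A → β A' and A' → α A' | ε.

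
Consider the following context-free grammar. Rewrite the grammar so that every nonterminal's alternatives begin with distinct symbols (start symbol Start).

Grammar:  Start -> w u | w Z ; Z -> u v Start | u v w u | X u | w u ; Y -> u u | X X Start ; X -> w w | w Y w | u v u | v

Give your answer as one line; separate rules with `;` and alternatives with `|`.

Start has alternatives sharing prefix 'w': factor to Start → w Start1 with Start1 → u | Z.
Z has alternatives sharing prefix 'u v': factor to Z → u v Z1 with Z1 → Start | w u.
X has alternatives sharing prefix 'w': factor to X → w X1 with X1 → w | Y w.

Start -> w Start1; Z -> X u | w u | u v Z1; Y -> u u | X X Start; X -> u v u | v | w X1; Start1 -> u | Z; Z1 -> Start | w u; X1 -> w | Y w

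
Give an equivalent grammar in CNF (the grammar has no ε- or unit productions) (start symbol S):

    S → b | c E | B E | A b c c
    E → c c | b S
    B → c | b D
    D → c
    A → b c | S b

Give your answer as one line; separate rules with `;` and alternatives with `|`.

S → b | X1 E | B E | A Y1; E → X1 X1 | X2 S; B → c | X2 D; D → c; A → X2 X1 | S X2; X1 → c; X2 → b; Y1 → X2 Y2; Y2 → X1 X1

Introduce a nonterminal for each terminal appearing in a rule of length ≥ 2: X1 → c, X2 → b.
Binarize each right-hand side of length ≥ 3 by chaining fresh nonterminals (Y1, Y2, …): affected rules were S → A X2 X1 X1.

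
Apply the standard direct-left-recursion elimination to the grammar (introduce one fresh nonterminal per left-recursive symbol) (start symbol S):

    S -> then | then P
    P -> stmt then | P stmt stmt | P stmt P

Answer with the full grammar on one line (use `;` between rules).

S -> then | then P; P -> stmt then P'; P' -> stmt stmt P' | stmt P P' | epsilon

Left recursion appears on P.
For P: α = {stmt stmt, stmt P}, β = {stmt then}. Rewrite as P → β P' and P' → α P' | ε.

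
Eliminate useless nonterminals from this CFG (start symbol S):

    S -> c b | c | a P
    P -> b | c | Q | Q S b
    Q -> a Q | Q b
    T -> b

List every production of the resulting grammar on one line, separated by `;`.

Generating nonterminals: {P, S, T}.
Reachable from S after that: {P, S}.
Removed useless symbols: {Q, T} and every production mentioning them.

S -> c b | c | a P; P -> b | c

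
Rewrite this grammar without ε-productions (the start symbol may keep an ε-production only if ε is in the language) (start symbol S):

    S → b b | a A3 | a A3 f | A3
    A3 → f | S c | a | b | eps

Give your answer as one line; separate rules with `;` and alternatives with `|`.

Nullable nonterminals: {A3, S}.
ε ∈ L(G) since S is nullable, so keep S → ε.
Add the nullable-subset variants: S → a A3 gives a A3 | a. S → a A3 f gives a A3 f | a f. A3 → S c gives S c | c.

S → b b | a A3 | a | a A3 f | a f | A3 | eps; A3 → f | S c | c | a | b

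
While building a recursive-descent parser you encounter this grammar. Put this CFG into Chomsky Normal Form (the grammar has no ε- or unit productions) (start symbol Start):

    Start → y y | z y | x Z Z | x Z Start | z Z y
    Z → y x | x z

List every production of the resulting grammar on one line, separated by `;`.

Start → X1 X1 | X2 X1 | X3 Y1 | X3 Y2 | X2 Y3; Z → X1 X3 | X3 X2; X1 → y; X2 → z; X3 → x; Y1 → Z Z; Y2 → Z Start; Y3 → Z X1

Introduce a nonterminal for each terminal appearing in a rule of length ≥ 2: X1 → y, X2 → z, X3 → x.
Binarize each right-hand side of length ≥ 3 by chaining fresh nonterminals (Y1, Y2, …): affected rules were Start → X3 Z Z; Start → X3 Z Start; Start → X2 Z X1.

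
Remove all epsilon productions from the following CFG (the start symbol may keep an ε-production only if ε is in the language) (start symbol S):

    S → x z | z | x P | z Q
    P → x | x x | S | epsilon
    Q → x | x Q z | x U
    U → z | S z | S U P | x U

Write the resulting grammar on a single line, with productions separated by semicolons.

Nullable set = {P}.
ε ∉ L(G), so no ε-production is kept.
Expand every rule over subsets of its nullable positions: S → x P gives x P | x. U → S U P gives S U P | S U.

S → x z | z | x P | x | z Q; P → x | x x | S; Q → x | x Q z | x U; U → z | S z | S U P | S U | x U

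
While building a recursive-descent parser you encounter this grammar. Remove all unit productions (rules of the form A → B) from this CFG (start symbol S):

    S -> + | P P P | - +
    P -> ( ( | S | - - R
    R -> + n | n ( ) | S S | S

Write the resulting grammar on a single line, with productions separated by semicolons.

Unit pairs: P ⇒* {S}; R ⇒* {S}.
For every A with A ⇒* B via unit rules, add B's non-unit alternatives to A; then delete every rule of the form X → Y.

S -> + | P P P | - +; P -> + | P P P | - + | ( ( | - - R; R -> + | P P P | - + | + n | n ( ) | S S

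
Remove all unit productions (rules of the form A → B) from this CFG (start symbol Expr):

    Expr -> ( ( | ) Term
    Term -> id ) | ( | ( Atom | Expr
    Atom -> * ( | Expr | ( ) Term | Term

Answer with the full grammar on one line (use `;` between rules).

Unit pairs: Atom ⇒* {Expr, Term}; Term ⇒* {Expr}.
Replace each nonterminal's rules with the union of the non-unit rules of every nonterminal it unit-derives.

Expr -> ( ( | ) Term; Term -> id ) | ( | ( Atom | ( ( | ) Term; Atom -> id ) | ( | ( Atom | * ( | ( ) Term | ( ( | ) Term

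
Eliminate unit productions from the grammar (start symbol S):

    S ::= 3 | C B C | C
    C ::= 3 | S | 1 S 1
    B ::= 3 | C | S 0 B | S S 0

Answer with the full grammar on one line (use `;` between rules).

Unit pairs: B ⇒* {C, S}; C ⇒* {S}; S ⇒* {C}.
Replace each nonterminal's rules with the union of the non-unit rules of every nonterminal it unit-derives.

S ::= 3 | 1 S 1 | C B C; C ::= 3 | 1 S 1 | C B C; B ::= 3 | S 0 B | S S 0 | 1 S 1 | C B C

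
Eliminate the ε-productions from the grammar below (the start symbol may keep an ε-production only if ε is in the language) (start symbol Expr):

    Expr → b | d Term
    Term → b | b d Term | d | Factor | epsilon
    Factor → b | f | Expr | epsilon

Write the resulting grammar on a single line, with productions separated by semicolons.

Expr → b | d Term | d; Term → b | b d Term | b d | d | Factor; Factor → b | f | Expr

The nullable symbols are {Factor, Term}.
ε ∉ L(G), so no ε-production is kept.
For each production, add variants omitting each subset of nullable occurrences: Expr → d Term gives d Term | d. Term → b d Term gives b d Term | b d.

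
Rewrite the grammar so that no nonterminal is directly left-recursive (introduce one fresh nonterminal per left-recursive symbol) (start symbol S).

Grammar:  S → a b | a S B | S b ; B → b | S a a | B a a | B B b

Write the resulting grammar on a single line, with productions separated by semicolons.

S → a b S' | a S B S'; B → b B' | S a a B'; S' → b S' | epsilon; B' → a a B' | B b B' | epsilon

Left recursion appears on S, B.
For S: α = {b}, β = {a b, a S B}. Rewrite as S → β S' and S' → α S' | ε.
For B: α = {a a, B b}, β = {b, S a a}. Rewrite as B → β B' and B' → α B' | ε.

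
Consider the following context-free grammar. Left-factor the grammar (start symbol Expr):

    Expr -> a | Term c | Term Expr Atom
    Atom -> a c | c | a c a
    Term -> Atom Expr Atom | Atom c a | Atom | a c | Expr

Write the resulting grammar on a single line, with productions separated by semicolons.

Expr has alternatives sharing prefix 'Term': factor to Expr → Term Expr1 with Expr1 → c | Expr Atom.
Atom has alternatives sharing prefix 'a c': factor to Atom → a c Atom1 with Atom1 → ε | a.
Term has alternatives sharing prefix 'Atom': factor to Term → Atom Term1 with Term1 → Expr Atom | c a | ε.

Expr -> a | Term Expr1; Atom -> c | a c Atom1; Term -> a c | Expr | Atom Term1; Expr1 -> c | Expr Atom; Atom1 -> ε | a; Term1 -> Expr Atom | c a | ε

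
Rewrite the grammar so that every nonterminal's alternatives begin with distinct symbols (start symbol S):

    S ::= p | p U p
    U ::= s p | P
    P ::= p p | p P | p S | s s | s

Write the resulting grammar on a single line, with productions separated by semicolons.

S has alternatives sharing prefix 'p': factor to S → p S' with S' → ε | U p.
P has alternatives sharing prefix 'p': factor to P → p P' with P' → p | P | S.
P has alternatives sharing prefix 's': factor to P → s P'' with P'' → s | ε.

S ::= p S'; U ::= s p | P; P ::= p P' | s P''; S' ::= ε | U p; P' ::= p | P | S; P'' ::= s | ε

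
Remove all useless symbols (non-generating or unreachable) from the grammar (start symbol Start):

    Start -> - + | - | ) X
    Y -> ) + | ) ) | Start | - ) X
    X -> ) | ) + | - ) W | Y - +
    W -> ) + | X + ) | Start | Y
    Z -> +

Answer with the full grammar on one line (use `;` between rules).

Start -> - + | - | ) X; Y -> ) + | ) ) | Start | - ) X; X -> ) | ) + | - ) W | Y - +; W -> ) + | X + ) | Start | Y

Generating nonterminals: {Start, W, X, Y, Z}.
Reachable from Start after that: {Start, W, X, Y}.
Removed useless symbols: {Z} and every production mentioning them.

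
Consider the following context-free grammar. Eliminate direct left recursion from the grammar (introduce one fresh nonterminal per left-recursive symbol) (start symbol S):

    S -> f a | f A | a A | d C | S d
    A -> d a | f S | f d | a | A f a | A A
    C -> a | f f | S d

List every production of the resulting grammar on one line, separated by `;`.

Left recursion appears on S, A.
For S: α = {d}, β = {f a, f A, a A, d C}. Rewrite as S → β S' and S' → α S' | ε.
For A: α = {f a, A}, β = {d a, f S, f d, a}. Rewrite as A → β A' and A' → α A' | ε.

S -> f a S' | f A S' | a A S' | d C S'; A -> d a A' | f S A' | f d A' | a A'; C -> a | f f | S d; S' -> d S' | ε; A' -> f a A' | A A' | ε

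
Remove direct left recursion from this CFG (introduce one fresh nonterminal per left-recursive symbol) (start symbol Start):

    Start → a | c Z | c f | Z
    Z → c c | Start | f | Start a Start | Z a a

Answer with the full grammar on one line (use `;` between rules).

Left recursion appears on Z.
For Z: α = {a a}, β = {c c, Start, f, Start a Start}. Rewrite as Z → β Z1 and Z1 → α Z1 | ε.

Start → a | c Z | c f | Z; Z → c c Z1 | Start Z1 | f Z1 | Start a Start Z1; Z1 → a a Z1 | eps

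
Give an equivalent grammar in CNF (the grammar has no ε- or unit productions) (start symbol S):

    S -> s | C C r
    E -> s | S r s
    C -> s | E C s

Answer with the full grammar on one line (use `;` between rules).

Introduce a nonterminal for each terminal appearing in a rule of length ≥ 2: X1 → r, X2 → s.
Binarize each right-hand side of length ≥ 3 by chaining fresh nonterminals (Y1, Y2, …): affected rules were S → C C X1; E → S X1 X2; C → E C X2.

S -> s | C Y1; E -> s | S Y2; C -> s | E Y3; X1 -> r; X2 -> s; Y1 -> C X1; Y2 -> X1 X2; Y3 -> C X2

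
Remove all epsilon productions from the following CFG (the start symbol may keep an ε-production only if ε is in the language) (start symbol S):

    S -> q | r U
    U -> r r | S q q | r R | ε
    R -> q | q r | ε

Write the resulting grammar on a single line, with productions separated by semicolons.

S -> q | r U | r; U -> r r | S q q | r R | r; R -> q | q r

Nullable set = {R, U}.
ε ∉ L(G), so no ε-production is kept.
Expand every rule over subsets of its nullable positions: S → r U gives r U | r. U → r R gives r R | r.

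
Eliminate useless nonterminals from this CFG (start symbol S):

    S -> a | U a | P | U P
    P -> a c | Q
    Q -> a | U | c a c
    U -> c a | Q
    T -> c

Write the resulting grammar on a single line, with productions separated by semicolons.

S -> a | U a | P | U P; P -> a c | Q; Q -> a | U | c a c; U -> c a | Q

Generating nonterminals: {P, Q, S, T, U}.
Reachable from S after that: {P, Q, S, U}.
Removed useless symbols: {T} and every production mentioning them.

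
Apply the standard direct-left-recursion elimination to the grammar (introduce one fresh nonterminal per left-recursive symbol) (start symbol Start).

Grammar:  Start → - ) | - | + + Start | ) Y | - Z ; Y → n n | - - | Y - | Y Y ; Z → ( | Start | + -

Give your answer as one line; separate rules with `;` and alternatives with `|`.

Start → - ) | - | + + Start | ) Y | - Z; Y → n n Y1 | - - Y1; Z → ( | Start | + -; Y1 → - Y1 | Y Y1 | ε

Y is directly left-recursive.
For Y: α = {-, Y}, β = {n n, - -}. Rewrite as Y → β Y1 and Y1 → α Y1 | ε.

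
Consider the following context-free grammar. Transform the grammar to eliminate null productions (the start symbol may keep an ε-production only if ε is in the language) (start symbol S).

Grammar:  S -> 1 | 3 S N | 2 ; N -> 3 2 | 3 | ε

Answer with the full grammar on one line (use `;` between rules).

Nullable nonterminals: {N}.
ε ∉ L(G), so no ε-production is kept.
Add the nullable-subset variants: S → 3 S N gives 3 S N | 3 S.

S -> 1 | 3 S N | 3 S | 2; N -> 3 2 | 3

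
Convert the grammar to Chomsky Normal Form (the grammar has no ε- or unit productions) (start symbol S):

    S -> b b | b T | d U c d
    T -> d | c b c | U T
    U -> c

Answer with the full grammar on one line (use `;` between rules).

S -> X1 X1 | X1 T | X2 Y1; T -> d | X3 Y3 | U T; U -> c; X1 -> b; X2 -> d; X3 -> c; Y1 -> U Y2; Y2 -> X3 X2; Y3 -> X1 X3

Introduce a nonterminal for each terminal appearing in a rule of length ≥ 2: X1 → b, X2 → d, X3 → c.
Binarize each right-hand side of length ≥ 3 by chaining fresh nonterminals (Y1, Y2, …): affected rules were S → X2 U X3 X2; T → X3 X1 X3.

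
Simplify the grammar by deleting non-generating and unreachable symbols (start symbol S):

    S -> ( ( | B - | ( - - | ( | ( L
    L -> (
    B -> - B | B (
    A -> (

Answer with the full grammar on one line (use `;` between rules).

S -> ( ( | ( - - | ( | ( L; L -> (

Generating nonterminals: {A, L, S}.
Reachable from S after that: {L, S}.
Removed useless symbols: {A, B} and every production mentioning them.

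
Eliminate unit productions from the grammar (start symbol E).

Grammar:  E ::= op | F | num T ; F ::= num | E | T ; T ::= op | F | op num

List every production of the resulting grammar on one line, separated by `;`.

Unit pairs: E ⇒* {F, T}; F ⇒* {E, T}; T ⇒* {E, F}.
For every A with A ⇒* B via unit rules, add B's non-unit alternatives to A; then delete every rule of the form X → Y.

E ::= op | num T | num | op num; F ::= op | num T | num | op num; T ::= op | num T | num | op num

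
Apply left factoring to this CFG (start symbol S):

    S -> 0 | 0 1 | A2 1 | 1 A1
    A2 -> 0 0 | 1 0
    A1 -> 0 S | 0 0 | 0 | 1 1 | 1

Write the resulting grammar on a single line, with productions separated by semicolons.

S -> A2 1 | 1 A1 | 0 S'; A2 -> 0 0 | 1 0; A1 -> 0 A1' | 1 A1''; S' -> ε | 1; A1' -> S | 0 | ε; A1'' -> 1 | ε

S has alternatives sharing prefix '0': factor to S → 0 S' with S' → ε | 1.
A1 has alternatives sharing prefix '0': factor to A1 → 0 A1' with A1' → S | 0 | ε.
A1 has alternatives sharing prefix '1': factor to A1 → 1 A1'' with A1'' → 1 | ε.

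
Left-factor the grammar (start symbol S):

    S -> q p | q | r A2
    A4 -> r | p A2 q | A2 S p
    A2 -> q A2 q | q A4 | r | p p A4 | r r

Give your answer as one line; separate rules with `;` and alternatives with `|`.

S has alternatives sharing prefix 'q': factor to S → q S' with S' → p | ε.
A2 has alternatives sharing prefix 'q': factor to A2 → q A2' with A2' → A2 q | A4.
A2 has alternatives sharing prefix 'r': factor to A2 → r A2'' with A2'' → ε | r.

S -> r A2 | q S'; A4 -> r | p A2 q | A2 S p; A2 -> p p A4 | q A2' | r A2''; S' -> p | ε; A2' -> A2 q | A4; A2'' -> ε | r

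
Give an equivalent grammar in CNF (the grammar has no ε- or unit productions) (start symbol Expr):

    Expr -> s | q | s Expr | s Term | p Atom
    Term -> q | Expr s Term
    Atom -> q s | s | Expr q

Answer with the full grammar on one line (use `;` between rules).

Introduce a nonterminal for each terminal appearing in a rule of length ≥ 2: X1 → s, X2 → p, X3 → q.
Binarize each right-hand side of length ≥ 3 by chaining fresh nonterminals (Y1, Y2, …): affected rules were Term → Expr X1 Term.

Expr -> s | q | X1 Expr | X1 Term | X2 Atom; Term -> q | Expr Y1; Atom -> X3 X1 | s | Expr X3; X1 -> s; X2 -> p; X3 -> q; Y1 -> X1 Term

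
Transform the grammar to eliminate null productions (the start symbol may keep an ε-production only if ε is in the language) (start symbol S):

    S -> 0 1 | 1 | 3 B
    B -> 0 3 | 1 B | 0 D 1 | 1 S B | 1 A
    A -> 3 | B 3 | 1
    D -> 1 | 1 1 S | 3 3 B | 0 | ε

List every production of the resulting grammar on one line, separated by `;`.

S -> 0 1 | 1 | 3 B; B -> 0 3 | 1 B | 0 D 1 | 0 1 | 1 S B | 1 A; A -> 3 | B 3 | 1; D -> 1 | 1 1 S | 3 3 B | 0

Nullable set = {D}.
ε ∉ L(G), so no ε-production is kept.
Expand every rule over subsets of its nullable positions: B → 0 D 1 gives 0 D 1 | 0 1.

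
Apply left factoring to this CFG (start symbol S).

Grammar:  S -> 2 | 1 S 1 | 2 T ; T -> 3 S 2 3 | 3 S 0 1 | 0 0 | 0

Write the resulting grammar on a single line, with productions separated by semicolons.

S -> 1 S 1 | 2 S'; T -> 3 S T' | 0 T''; S' -> epsilon | T; T' -> 2 3 | 0 1; T'' -> 0 | epsilon

S has alternatives sharing prefix '2': factor to S → 2 S' with S' → ε | T.
T has alternatives sharing prefix '3 S': factor to T → 3 S T' with T' → 2 3 | 0 1.
T has alternatives sharing prefix '0': factor to T → 0 T'' with T'' → 0 | ε.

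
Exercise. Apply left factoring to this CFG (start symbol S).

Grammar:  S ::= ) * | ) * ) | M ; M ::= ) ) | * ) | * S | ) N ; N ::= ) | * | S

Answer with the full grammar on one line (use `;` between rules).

S has alternatives sharing prefix ') *': factor to S → ) * S' with S' → ε | ).
M has alternatives sharing prefix ')': factor to M → ) M' with M' → ) | N.
M has alternatives sharing prefix '*': factor to M → * M'' with M'' → ) | S.

S ::= M | ) * S'; M ::= ) M' | * M''; N ::= ) | * | S; S' ::= eps | ); M' ::= ) | N; M'' ::= ) | S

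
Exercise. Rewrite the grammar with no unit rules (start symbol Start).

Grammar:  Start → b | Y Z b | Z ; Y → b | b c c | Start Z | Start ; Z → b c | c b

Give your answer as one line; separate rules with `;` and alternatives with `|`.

Start → b c | c b | b | Y Z b; Y → b c | c b | b | Y Z b | b c c | Start Z; Z → b c | c b

Unit pairs: Start ⇒* {Z}; Y ⇒* {Start, Z}.
Replace each nonterminal's rules with the union of the non-unit rules of every nonterminal it unit-derives.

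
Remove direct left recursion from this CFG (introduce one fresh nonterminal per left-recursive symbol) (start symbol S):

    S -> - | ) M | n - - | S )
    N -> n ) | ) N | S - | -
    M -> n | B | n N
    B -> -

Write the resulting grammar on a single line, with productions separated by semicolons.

Directly left-recursive nonterminal: S.
For S: α = {)}, β = {-, ) M, n - -}. Rewrite as S → β S' and S' → α S' | ε.

S -> - S' | ) M S' | n - - S'; N -> n ) | ) N | S - | -; M -> n | B | n N; B -> -; S' -> ) S' | ε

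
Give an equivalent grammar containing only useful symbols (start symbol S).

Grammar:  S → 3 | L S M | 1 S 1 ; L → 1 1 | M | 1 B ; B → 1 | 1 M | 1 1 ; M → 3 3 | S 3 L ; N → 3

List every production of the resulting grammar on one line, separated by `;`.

Generating nonterminals: {B, L, M, N, S}.
Reachable from S after that: {B, L, M, S}.
Removed useless symbols: {N} and every production mentioning them.

S → 3 | L S M | 1 S 1; L → 1 1 | M | 1 B; B → 1 | 1 M | 1 1; M → 3 3 | S 3 L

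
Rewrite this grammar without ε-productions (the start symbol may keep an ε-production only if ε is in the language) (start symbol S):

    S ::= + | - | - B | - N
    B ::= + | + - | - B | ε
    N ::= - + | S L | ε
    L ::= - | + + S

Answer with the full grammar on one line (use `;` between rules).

Nullable nonterminals: {B, N}.
ε ∉ L(G), so no ε-production is kept.
Add the nullable-subset variants: B → - B gives - B | -.

S ::= + | - | - B | - N; B ::= + | + - | - B | -; N ::= - + | S L; L ::= - | + + S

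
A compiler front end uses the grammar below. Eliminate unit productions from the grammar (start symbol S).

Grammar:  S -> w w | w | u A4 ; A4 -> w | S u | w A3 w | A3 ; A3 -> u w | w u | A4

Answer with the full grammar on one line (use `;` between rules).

S -> w w | w | u A4; A4 -> w | S u | w A3 w | u w | w u; A3 -> w | S u | w A3 w | u w | w u

Unit pairs: A3 ⇒* {A4}; A4 ⇒* {A3}.
Replace each nonterminal's rules with the union of the non-unit rules of every nonterminal it unit-derives.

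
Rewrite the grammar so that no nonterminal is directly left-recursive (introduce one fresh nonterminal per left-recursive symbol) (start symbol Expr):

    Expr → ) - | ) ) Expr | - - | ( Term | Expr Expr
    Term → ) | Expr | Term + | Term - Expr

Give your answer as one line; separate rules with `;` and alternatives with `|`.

Expr, Term are directly left-recursive.
For Expr: α = {Expr}, β = {) -, ) ) Expr, - -, ( Term}. Rewrite as Expr → β Expr1 and Expr1 → α Expr1 | ε.
For Term: α = {+, - Expr}, β = {), Expr}. Rewrite as Term → β Term1 and Term1 → α Term1 | ε.

Expr → ) - Expr1 | ) ) Expr Expr1 | - - Expr1 | ( Term Expr1; Term → ) Term1 | Expr Term1; Expr1 → Expr Expr1 | epsilon; Term1 → + Term1 | - Expr Term1 | epsilon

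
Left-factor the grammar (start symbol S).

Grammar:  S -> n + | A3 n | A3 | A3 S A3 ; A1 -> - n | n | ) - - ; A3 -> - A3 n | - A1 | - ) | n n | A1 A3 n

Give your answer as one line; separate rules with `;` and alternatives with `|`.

S -> n + | A3 S'; A1 -> - n | n | ) - -; A3 -> n n | A1 A3 n | - A3'; S' -> n | eps | S A3; A3' -> A3 n | A1 | )

S has alternatives sharing prefix 'A3': factor to S → A3 S' with S' → n | ε | S A3.
A3 has alternatives sharing prefix '-': factor to A3 → - A3' with A3' → A3 n | A1 | ).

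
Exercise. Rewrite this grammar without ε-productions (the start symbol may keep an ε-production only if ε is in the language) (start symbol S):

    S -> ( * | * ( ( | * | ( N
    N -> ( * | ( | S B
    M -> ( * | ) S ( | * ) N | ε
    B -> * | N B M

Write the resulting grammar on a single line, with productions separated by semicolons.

S -> ( * | * ( ( | * | ( N; N -> ( * | ( | S B; M -> ( * | ) S ( | * ) N; B -> * | N B M | N B

Nullable nonterminals: {M}.
ε ∉ L(G), so no ε-production is kept.
For each production, add variants omitting each subset of nullable occurrences: B → N B M gives N B M | N B.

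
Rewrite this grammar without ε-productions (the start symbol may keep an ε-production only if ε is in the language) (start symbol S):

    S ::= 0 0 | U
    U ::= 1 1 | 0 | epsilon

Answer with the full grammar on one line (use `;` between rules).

S ::= 0 0 | U | epsilon; U ::= 1 1 | 0

Nullable nonterminals: {S, U}.
ε ∈ L(G) since S is nullable, so keep S → ε.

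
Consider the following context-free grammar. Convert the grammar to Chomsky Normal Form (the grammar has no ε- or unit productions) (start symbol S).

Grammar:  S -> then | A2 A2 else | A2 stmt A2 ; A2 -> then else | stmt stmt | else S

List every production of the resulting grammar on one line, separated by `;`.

Introduce a nonterminal for each terminal appearing in a rule of length ≥ 2: X1 → else, X2 → stmt, X3 → then.
Binarize each right-hand side of length ≥ 3 by chaining fresh nonterminals (Y1, Y2, …): affected rules were S → A2 A2 X1; S → A2 X2 A2.

S -> then | A2 Y1 | A2 Y2; A2 -> X3 X1 | X2 X2 | X1 S; X1 -> else; X2 -> stmt; X3 -> then; Y1 -> A2 X1; Y2 -> X2 A2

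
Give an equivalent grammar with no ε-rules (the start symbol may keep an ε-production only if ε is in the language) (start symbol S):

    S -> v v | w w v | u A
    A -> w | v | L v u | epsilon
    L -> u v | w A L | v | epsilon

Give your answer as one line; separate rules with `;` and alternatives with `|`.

Nullable nonterminals: {A, L}.
ε ∉ L(G), so no ε-production is kept.
Expand every rule over subsets of its nullable positions: S → u A gives u A | u. A → L v u gives L v u | v u. L → w A L gives w A L | w A | w L | w.

S -> v v | w w v | u A | u; A -> w | v | L v u | v u; L -> u v | w A L | w A | w L | w | v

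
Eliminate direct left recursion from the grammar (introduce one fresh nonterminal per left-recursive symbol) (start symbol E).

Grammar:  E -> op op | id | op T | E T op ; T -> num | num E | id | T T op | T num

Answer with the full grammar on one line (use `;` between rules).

E -> op op E' | id E' | op T E'; T -> num T' | num E T' | id T'; E' -> T op E' | eps; T' -> T op T' | num T' | eps

Directly left-recursive nonterminals: E, T.
For E: α = {T op}, β = {op op, id, op T}. Rewrite as E → β E' and E' → α E' | ε.
For T: α = {T op, num}, β = {num, num E, id}. Rewrite as T → β T' and T' → α T' | ε.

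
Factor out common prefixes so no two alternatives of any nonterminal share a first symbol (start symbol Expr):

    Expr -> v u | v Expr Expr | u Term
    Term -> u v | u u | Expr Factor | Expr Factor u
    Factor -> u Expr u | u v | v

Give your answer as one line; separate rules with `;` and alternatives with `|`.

Expr -> u Term | v Expr1; Term -> Expr Factor Term1 | u Term2; Factor -> v | u Factor1; Expr1 -> u | Expr Expr; Term1 -> ε | u; Term2 -> v | u; Factor1 -> Expr u | v

Expr has alternatives sharing prefix 'v': factor to Expr → v Expr1 with Expr1 → u | Expr Expr.
Term has alternatives sharing prefix 'Expr Factor': factor to Term → Expr Factor Term1 with Term1 → ε | u.
Term has alternatives sharing prefix 'u': factor to Term → u Term2 with Term2 → v | u.
Factor has alternatives sharing prefix 'u': factor to Factor → u Factor1 with Factor1 → Expr u | v.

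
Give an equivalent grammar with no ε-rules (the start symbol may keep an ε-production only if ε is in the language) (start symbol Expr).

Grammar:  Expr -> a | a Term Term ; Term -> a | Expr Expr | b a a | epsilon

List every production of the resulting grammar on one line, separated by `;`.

The nullable symbols are {Term}.
ε ∉ L(G), so no ε-production is kept.
For each production, add variants omitting each subset of nullable occurrences: Expr → a Term Term gives a Term Term | a Term.

Expr -> a | a Term Term | a Term; Term -> a | Expr Expr | b a a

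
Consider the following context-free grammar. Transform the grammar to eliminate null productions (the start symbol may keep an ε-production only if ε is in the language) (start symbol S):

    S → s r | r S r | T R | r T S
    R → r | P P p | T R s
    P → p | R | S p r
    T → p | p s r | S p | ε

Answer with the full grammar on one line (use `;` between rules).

Nullable nonterminals: {T}.
ε ∉ L(G), so no ε-production is kept.
Add the nullable-subset variants: S → T R gives T R | R. S → r T S gives r T S | r S. R → T R s gives T R s | R s.

S → s r | r S r | T R | R | r T S | r S; R → r | P P p | T R s | R s; P → p | R | S p r; T → p | p s r | S p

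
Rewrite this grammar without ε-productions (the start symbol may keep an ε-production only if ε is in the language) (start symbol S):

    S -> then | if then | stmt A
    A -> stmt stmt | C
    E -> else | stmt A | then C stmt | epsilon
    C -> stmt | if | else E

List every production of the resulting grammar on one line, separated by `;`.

The nullable symbols are {E}.
ε ∉ L(G), so no ε-production is kept.
Expand every rule over subsets of its nullable positions: C → else E gives else E | else.

S -> then | if then | stmt A; A -> stmt stmt | C; E -> else | stmt A | then C stmt; C -> stmt | if | else E | else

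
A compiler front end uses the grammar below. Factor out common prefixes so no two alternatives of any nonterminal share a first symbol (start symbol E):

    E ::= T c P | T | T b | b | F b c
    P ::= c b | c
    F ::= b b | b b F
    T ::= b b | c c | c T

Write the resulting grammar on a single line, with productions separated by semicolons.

E ::= b | F b c | T E'; P ::= c P'; F ::= b b F'; T ::= b b | c T'; E' ::= c P | ε | b; P' ::= b | ε; F' ::= ε | F; T' ::= c | T

E has alternatives sharing prefix 'T': factor to E → T E' with E' → c P | ε | b.
P has alternatives sharing prefix 'c': factor to P → c P' with P' → b | ε.
F has alternatives sharing prefix 'b b': factor to F → b b F' with F' → ε | F.
T has alternatives sharing prefix 'c': factor to T → c T' with T' → c | T.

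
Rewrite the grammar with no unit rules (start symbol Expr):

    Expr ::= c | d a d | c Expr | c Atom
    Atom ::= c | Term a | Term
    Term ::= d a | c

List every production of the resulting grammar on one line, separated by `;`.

Expr ::= c | d a d | c Expr | c Atom; Atom ::= d a | c | Term a; Term ::= d a | c

Unit pairs: Atom ⇒* {Term}.
For each unit pair (A, B), copy every non-unit production of B to A, then drop all unit productions.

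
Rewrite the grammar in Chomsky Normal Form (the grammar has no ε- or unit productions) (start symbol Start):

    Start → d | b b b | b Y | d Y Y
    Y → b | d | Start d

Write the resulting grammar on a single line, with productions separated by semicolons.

Introduce a nonterminal for each terminal appearing in a rule of length ≥ 2: X1 → b, X2 → d.
Binarize each right-hand side of length ≥ 3 by chaining fresh nonterminals (Y1, Y2, …): affected rules were Start → X1 X1 X1; Start → X2 Y Y.

Start → d | X1 Y1 | X1 Y | X2 Y2; Y → b | d | Start X2; X1 → b; X2 → d; Y1 → X1 X1; Y2 → Y Y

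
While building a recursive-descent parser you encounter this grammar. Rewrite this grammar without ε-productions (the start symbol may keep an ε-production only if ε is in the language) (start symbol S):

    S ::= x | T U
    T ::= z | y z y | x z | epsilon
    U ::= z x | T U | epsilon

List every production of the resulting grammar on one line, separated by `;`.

S ::= x | T U | T | U | epsilon; T ::= z | y z y | x z; U ::= z x | T U | T

Nullable set = {S, T, U}.
ε ∈ L(G) since S is nullable, so keep S → ε.
Add the nullable-subset variants: S → T U gives T U | T | U. U → T U gives T U | T.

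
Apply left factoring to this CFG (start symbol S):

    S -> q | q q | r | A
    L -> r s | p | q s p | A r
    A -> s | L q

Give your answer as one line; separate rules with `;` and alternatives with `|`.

S has alternatives sharing prefix 'q': factor to S → q S' with S' → ε | q.

S -> r | A | q S'; L -> r s | p | q s p | A r; A -> s | L q; S' -> epsilon | q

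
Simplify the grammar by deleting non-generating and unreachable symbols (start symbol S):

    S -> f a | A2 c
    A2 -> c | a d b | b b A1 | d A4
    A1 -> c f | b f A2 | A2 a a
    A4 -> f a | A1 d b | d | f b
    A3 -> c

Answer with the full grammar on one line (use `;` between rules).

Generating nonterminals: {A1, A2, A3, A4, S}.
Reachable from S after that: {A1, A2, A4, S}.
Removed useless symbols: {A3} and every production mentioning them.

S -> f a | A2 c; A2 -> c | a d b | b b A1 | d A4; A1 -> c f | b f A2 | A2 a a; A4 -> f a | A1 d b | d | f b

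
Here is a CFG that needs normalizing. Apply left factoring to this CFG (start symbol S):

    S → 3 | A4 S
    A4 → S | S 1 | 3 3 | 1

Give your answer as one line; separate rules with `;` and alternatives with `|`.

A4 has alternatives sharing prefix 'S': factor to A4 → S A4' with A4' → ε | 1.

S → 3 | A4 S; A4 → 3 3 | 1 | S A4'; A4' → ε | 1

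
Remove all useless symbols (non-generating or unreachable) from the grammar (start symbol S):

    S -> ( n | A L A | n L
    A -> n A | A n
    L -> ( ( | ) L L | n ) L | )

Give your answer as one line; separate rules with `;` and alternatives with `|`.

Generating nonterminals: {L, S}.
Reachable from S after that: {L, S}.
Removed useless symbols: {A} and every production mentioning them.

S -> ( n | n L; L -> ( ( | ) L L | n ) L | )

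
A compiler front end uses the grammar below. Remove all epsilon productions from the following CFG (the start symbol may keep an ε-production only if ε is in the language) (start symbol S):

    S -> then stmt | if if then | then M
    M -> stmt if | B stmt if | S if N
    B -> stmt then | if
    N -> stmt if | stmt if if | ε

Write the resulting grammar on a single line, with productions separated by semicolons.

The nullable symbols are {N}.
ε ∉ L(G), so no ε-production is kept.
Expand every rule over subsets of its nullable positions: M → S if N gives S if N | S if.

S -> then stmt | if if then | then M; M -> stmt if | B stmt if | S if N | S if; B -> stmt then | if; N -> stmt if | stmt if if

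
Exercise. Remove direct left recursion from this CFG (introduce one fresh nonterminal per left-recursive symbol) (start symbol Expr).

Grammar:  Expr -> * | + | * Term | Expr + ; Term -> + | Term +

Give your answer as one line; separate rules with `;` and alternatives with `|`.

Expr, Term are directly left-recursive.
For Expr: α = {+}, β = {*, +, * Term}. Rewrite as Expr → β Expr1 and Expr1 → α Expr1 | ε.
For Term: α = {+}, β = {+}. Rewrite as Term → β Term1 and Term1 → α Term1 | ε.

Expr -> * Expr1 | + Expr1 | * Term Expr1; Term -> + Term1; Expr1 -> + Expr1 | ε; Term1 -> + Term1 | ε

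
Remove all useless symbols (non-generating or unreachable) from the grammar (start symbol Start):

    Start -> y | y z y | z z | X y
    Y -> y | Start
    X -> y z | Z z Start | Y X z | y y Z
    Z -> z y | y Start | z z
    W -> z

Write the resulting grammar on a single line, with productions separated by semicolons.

Generating nonterminals: {Start, W, X, Y, Z}.
Reachable from Start after that: {Start, X, Y, Z}.
Removed useless symbols: {W} and every production mentioning them.

Start -> y | y z y | z z | X y; Y -> y | Start; X -> y z | Z z Start | Y X z | y y Z; Z -> z y | y Start | z z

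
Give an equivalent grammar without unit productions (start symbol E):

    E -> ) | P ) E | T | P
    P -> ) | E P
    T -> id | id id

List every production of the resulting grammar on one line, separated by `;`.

E -> ) | P ) E | E P | id | id id; P -> ) | E P; T -> id | id id

Unit pairs: E ⇒* {P, T}.
Replace each nonterminal's rules with the union of the non-unit rules of every nonterminal it unit-derives.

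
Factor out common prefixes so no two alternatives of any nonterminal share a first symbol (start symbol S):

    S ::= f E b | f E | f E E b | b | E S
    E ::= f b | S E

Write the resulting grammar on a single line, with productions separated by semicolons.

S ::= b | E S | f E S'; E ::= f b | S E; S' ::= b | epsilon | E b

S has alternatives sharing prefix 'f E': factor to S → f E S' with S' → b | ε | E b.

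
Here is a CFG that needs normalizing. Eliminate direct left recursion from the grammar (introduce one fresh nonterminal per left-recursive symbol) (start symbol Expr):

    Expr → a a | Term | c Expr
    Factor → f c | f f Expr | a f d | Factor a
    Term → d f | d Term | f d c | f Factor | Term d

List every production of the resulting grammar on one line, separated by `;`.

Expr → a a | Term | c Expr; Factor → f c Factor1 | f f Expr Factor1 | a f d Factor1; Term → d f Term1 | d Term Term1 | f d c Term1 | f Factor Term1; Factor1 → a Factor1 | ε; Term1 → d Term1 | ε

Directly left-recursive nonterminals: Factor, Term.
For Factor: α = {a}, β = {f c, f f Expr, a f d}. Rewrite as Factor → β Factor1 and Factor1 → α Factor1 | ε.
For Term: α = {d}, β = {d f, d Term, f d c, f Factor}. Rewrite as Term → β Term1 and Term1 → α Term1 | ε.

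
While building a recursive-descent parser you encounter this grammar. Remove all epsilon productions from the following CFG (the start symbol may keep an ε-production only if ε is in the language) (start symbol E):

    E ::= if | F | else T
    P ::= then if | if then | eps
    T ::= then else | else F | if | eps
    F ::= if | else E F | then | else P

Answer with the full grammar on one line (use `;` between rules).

Nullable nonterminals: {P, T}.
ε ∉ L(G), so no ε-production is kept.
Add the nullable-subset variants: E → else T gives else T | else. F → else P gives else P | else.

E ::= if | F | else T | else; P ::= then if | if then; T ::= then else | else F | if; F ::= if | else E F | then | else P | else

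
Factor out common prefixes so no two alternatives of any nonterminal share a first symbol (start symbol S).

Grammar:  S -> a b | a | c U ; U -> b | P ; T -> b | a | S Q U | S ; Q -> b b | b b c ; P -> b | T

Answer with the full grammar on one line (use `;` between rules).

S has alternatives sharing prefix 'a': factor to S → a S' with S' → b | ε.
T has alternatives sharing prefix 'S': factor to T → S T' with T' → Q U | ε.
Q has alternatives sharing prefix 'b b': factor to Q → b b Q' with Q' → ε | c.

S -> c U | a S'; U -> b | P; T -> b | a | S T'; Q -> b b Q'; P -> b | T; S' -> b | ε; T' -> Q U | ε; Q' -> ε | c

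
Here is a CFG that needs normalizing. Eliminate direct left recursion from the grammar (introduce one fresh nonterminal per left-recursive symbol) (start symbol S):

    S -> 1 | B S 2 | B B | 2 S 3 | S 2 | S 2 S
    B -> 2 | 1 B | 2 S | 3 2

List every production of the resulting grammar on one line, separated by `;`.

S -> 1 S' | B S 2 S' | B B S' | 2 S 3 S'; B -> 2 | 1 B | 2 S | 3 2; S' -> 2 S' | 2 S S' | ε

Left recursion appears on S.
For S: α = {2, 2 S}, β = {1, B S 2, B B, 2 S 3}. Rewrite as S → β S' and S' → α S' | ε.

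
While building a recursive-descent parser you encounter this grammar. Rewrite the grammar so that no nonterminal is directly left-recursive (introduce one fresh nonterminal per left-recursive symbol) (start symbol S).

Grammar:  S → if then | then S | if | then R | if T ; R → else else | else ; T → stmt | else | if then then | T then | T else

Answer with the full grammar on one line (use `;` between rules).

S → if then | then S | if | then R | if T; R → else else | else; T → stmt T' | else T' | if then then T'; T' → then T' | else T' | ε

T is directly left-recursive.
For T: α = {then, else}, β = {stmt, else, if then then}. Rewrite as T → β T' and T' → α T' | ε.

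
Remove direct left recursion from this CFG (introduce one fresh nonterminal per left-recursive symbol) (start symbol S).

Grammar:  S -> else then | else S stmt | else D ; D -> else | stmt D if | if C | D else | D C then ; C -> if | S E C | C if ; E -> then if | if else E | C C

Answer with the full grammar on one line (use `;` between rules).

Directly left-recursive nonterminals: D, C.
For D: α = {else, C then}, β = {else, stmt D if, if C}. Rewrite as D → β D' and D' → α D' | ε.
For C: α = {if}, β = {if, S E C}. Rewrite as C → β C' and C' → α C' | ε.

S -> else then | else S stmt | else D; D -> else D' | stmt D if D' | if C D'; C -> if C' | S E C C'; E -> then if | if else E | C C; D' -> else D' | C then D' | eps; C' -> if C' | eps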